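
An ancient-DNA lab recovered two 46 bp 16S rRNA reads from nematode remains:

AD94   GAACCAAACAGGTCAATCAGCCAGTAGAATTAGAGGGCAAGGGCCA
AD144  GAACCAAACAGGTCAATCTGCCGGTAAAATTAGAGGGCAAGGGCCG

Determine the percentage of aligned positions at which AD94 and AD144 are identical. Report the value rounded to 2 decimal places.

The sequences differ at positions 19 (A/T), 23 (A/G), 27 (G/A), 46 (A/G).
42 of the 46 sites match, so the percent identity is 42/46 × 100 = 91.30%.

91.30%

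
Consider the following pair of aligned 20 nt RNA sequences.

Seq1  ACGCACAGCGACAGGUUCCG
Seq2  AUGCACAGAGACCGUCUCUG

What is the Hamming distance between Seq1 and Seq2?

Mismatches occur at site 2 (C↔U), site 9 (C↔A), site 13 (A↔C), site 15 (G↔U), site 16 (U↔C), site 19 (C↔U).
That gives 6 mismatches out of 20 aligned sites, so the Hamming distance is 6.

6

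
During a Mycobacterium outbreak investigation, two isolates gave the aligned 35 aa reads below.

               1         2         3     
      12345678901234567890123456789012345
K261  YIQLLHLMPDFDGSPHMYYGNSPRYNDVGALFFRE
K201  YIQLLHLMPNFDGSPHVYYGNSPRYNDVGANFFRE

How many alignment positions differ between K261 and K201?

3

Differing sites — 10:D/N; 17:M/V; 31:L/N.
That gives 3 mismatches out of 35 aligned sites, so the Hamming distance is 3.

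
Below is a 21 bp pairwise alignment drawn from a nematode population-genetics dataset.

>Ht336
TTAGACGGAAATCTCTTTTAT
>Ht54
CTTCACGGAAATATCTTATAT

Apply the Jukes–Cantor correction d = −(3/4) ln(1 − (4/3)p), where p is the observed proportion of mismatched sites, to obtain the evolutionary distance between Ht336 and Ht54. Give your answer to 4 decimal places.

0.2865

Differing sites — 1:T/C; 3:A/T; 4:G/C; 13:C/A; 18:T/A.
p = 5/21 = 0.238095.
d = −0.75 · ln(1 − (4/3)·0.238095) = −0.75 · ln(0.682540) = −0.75 · (-0.381934) = 0.2865.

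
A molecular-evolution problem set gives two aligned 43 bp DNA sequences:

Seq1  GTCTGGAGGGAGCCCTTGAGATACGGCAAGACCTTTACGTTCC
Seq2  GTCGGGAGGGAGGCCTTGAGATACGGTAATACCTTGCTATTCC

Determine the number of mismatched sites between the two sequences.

8

Mismatches occur at site 4 (T→G), site 13 (C→G), site 27 (C→T), site 30 (G→T), site 36 (T→G), site 37 (A→C), site 38 (C→T), site 39 (G→A).
That gives 8 mismatches out of 43 aligned sites, so the Hamming distance is 8.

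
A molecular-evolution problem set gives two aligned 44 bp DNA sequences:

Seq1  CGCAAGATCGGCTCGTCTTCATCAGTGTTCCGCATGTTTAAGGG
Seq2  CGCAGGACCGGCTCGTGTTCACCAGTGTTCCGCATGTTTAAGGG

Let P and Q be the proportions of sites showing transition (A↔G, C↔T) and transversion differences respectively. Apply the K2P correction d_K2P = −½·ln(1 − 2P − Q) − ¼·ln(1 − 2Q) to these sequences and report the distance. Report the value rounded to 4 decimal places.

Mismatches occur at site 5 (A→G, transition), site 8 (T→C, transition), site 17 (C→G, transversion), site 22 (T→C, transition).
Of the 4 differences, 3 transitions and 1 transversion over 44 sites: P = 3/44 = 0.068182, Q = 1/44 = 0.022727.
d = −0.5·ln(0.840909) − 0.25·ln(0.954546) = −0.5·(-0.173272) − 0.25·(-0.046519) = 0.0983.

0.0983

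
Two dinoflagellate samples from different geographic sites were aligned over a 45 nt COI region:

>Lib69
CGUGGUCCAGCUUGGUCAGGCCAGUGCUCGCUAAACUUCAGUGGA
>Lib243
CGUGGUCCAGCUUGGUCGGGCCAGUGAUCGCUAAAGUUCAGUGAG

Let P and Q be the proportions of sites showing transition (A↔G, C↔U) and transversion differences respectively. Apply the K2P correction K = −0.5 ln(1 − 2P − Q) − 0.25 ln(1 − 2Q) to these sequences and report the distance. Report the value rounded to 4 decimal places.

Mismatches occur at site 18 (A↔G, transition), site 27 (C↔A, transversion), site 36 (C↔G, transversion), site 44 (G↔A, transition), site 45 (A↔G, transition).
Of the 5 differences, 3 transitions and 2 transversions over 45 sites: P = 3/45 = 0.066667, Q = 2/45 = 0.044444.
d = −0.5·ln(0.822222) − 0.25·ln(0.911112) = −0.5·(-0.195745) − 0.25·(-0.093089) = 0.1211.

0.1211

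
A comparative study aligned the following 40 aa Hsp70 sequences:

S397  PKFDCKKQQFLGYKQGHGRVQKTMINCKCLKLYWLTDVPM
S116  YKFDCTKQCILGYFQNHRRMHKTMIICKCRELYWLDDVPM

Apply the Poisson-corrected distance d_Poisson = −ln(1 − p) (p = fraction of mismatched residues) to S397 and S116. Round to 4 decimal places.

0.3930

Mismatches occur at site 1 (P/Y), site 6 (K/T), site 9 (Q/C), site 10 (F/I), site 14 (K/F), site 16 (G/N), site 18 (G/R), site 20 (V/M), site 21 (Q/H), site 26 (N/I), site 30 (L/R), site 31 (K/E), site 36 (T/D).
p = 13/40 = 0.325000.
d = −ln(1 − 0.325000) = −ln(0.675000) = 0.3930.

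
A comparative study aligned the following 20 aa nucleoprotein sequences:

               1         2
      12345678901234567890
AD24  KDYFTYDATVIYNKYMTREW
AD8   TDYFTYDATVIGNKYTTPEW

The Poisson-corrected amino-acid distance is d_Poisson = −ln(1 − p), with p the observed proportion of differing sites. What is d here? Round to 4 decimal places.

The sequences differ at positions 1 (K/T), 12 (Y/G), 16 (M/T), 18 (R/P).
p = 4/20 = 0.200000.
d = −ln(1 − 0.200000) = −ln(0.800000) = 0.2231.

0.2231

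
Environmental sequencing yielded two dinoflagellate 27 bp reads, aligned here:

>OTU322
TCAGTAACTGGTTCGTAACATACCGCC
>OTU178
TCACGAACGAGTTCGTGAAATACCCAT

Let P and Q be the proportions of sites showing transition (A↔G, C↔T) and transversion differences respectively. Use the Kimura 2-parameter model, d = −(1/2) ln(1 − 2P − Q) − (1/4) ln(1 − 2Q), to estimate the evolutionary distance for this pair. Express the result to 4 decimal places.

0.4408

The sequences differ at positions 4 (G/C, transversion), 5 (T/G, transversion), 9 (T/G, transversion), 10 (G/A, transition), 17 (A/G, transition), 19 (C/A, transversion), 25 (G/C, transversion), 26 (C/A, transversion), 27 (C/T, transition).
Of the 9 differences, 3 transitions and 6 transversions over 27 sites: P = 3/27 = 0.111111, Q = 6/27 = 0.222222.
d = −0.5·ln(0.555556) − 0.25·ln(0.555556) = −0.5·(-0.587786) − 0.25·(-0.587786) = 0.4408.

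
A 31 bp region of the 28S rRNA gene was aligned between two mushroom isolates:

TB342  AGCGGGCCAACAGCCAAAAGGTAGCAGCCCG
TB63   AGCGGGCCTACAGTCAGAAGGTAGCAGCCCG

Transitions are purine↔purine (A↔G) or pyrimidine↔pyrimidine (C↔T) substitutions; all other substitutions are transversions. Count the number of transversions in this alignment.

Differing sites — 9:A/T (Tv); 14:C/T (Ti); 17:A/G (Ti).
Of the 3 differences, 2 transitions and 1 transversion, so the answer is 1.

1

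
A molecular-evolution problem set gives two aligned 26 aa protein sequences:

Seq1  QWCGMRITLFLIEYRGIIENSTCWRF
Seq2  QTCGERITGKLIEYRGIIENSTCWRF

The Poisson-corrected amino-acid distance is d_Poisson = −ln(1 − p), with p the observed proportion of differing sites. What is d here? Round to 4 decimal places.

0.1671

Differing sites — 2:W/T; 5:M/E; 9:L/G; 10:F/K.
p = 4/26 = 0.153846.
d = −ln(1 − 0.153846) = −ln(0.846154) = 0.1671.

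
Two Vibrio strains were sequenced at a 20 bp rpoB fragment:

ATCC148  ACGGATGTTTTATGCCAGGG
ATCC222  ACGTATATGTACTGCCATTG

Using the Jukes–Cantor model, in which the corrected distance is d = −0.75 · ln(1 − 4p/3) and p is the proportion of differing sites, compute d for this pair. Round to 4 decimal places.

The sequences differ at positions 4 (G/T), 7 (G/A), 9 (T/G), 11 (T/A), 12 (A/C), 18 (G/T), 19 (G/T).
p = 7/20 = 0.350000.
d = −0.75 · ln(1 − (4/3)·0.350000) = −0.75 · ln(0.533333) = −0.75 · (-0.628609) = 0.4715.

0.4715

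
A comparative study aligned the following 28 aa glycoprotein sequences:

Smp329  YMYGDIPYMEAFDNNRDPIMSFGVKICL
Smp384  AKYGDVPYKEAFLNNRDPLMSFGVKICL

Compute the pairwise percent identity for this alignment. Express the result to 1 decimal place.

Mismatches occur at site 1 (Y/A), site 2 (M/K), site 6 (I/V), site 9 (M/K), site 13 (D/L), site 19 (I/L).
22 of the 28 sites match, so the percent identity is 22/28 × 100 = 78.6%.

78.6%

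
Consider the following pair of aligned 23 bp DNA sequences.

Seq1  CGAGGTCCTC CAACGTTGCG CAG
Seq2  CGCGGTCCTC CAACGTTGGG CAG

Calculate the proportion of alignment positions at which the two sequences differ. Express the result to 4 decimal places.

Differing sites — 3:A/C; 19:C/G.
There are 2 differences over 23 sites, so p = 2/23 = 0.0870.

0.0870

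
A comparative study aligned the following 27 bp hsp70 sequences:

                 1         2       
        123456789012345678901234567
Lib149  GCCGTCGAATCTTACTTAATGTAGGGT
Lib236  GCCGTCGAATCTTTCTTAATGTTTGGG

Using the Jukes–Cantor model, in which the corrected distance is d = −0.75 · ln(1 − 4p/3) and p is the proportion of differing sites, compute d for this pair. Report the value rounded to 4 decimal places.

Mismatches occur at site 14 (A→T), site 23 (A→T), site 24 (G→T), site 27 (T→G).
p = 4/27 = 0.148148.
d = −0.75 · ln(1 − (4/3)·0.148148) = −0.75 · ln(0.802469) = −0.75 · (-0.220062) = 0.1650.

0.1650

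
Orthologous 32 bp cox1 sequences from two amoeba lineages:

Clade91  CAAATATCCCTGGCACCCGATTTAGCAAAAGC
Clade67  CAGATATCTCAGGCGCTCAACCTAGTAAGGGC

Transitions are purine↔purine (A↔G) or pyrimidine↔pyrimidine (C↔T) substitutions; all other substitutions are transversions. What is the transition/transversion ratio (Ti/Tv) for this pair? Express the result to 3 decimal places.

Differing sites — 3:A/G (Ti); 9:C/T (Ti); 11:T/A (Tv); 15:A/G (Ti); 17:C/T (Ti); 19:G/A (Ti); 21:T/C (Ti); 22:T/C (Ti); 26:C/T (Ti); 29:A/G (Ti); 30:A/G (Ti).
Of the 11 differences, 10 transitions and 1 transversion, so Ti/Tv = 10/1 = 10.000.

10.000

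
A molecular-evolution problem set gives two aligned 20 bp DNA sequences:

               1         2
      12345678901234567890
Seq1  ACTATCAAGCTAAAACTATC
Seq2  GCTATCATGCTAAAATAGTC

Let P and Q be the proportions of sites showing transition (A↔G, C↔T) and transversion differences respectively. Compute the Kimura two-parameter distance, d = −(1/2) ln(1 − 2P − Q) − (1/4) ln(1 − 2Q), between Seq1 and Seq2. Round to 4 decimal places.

Differing sites — 1:A/G (Ti); 8:A/T (Tv); 16:C/T (Ti); 17:T/A (Tv); 18:A/G (Ti).
Of the 5 differences, 3 transitions and 2 transversions over 20 sites: P = 3/20 = 0.150000, Q = 2/20 = 0.100000.
d = −0.5·ln(0.600000) − 0.25·ln(0.800000) = −0.5·(-0.510826) − 0.25·(-0.223144) = 0.3112.

0.3112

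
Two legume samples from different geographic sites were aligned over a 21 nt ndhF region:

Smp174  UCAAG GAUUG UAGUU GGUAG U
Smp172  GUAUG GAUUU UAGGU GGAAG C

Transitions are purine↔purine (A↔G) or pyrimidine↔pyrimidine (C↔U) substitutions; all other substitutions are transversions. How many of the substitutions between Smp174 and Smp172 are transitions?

2

Mismatches occur at site 1 (U→G, transversion), site 2 (C→U, transition), site 4 (A→U, transversion), site 10 (G→U, transversion), site 14 (U→G, transversion), site 18 (U→A, transversion), site 21 (U→C, transition).
Of the 7 differences, 2 transitions and 5 transversions, so the answer is 2.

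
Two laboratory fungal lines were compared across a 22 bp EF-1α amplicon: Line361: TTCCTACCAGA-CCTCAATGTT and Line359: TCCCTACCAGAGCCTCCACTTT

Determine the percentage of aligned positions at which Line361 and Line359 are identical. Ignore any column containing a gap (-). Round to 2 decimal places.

Excluding the 1 gap column leaves 21 comparable sites.
The sequences differ at positions 2 (T/C), 17 (A/C), 19 (T/C), 20 (G/T).
17 of the 21 comparable sites match, so the percent identity is 17/21 × 100 = 80.95%.

80.95%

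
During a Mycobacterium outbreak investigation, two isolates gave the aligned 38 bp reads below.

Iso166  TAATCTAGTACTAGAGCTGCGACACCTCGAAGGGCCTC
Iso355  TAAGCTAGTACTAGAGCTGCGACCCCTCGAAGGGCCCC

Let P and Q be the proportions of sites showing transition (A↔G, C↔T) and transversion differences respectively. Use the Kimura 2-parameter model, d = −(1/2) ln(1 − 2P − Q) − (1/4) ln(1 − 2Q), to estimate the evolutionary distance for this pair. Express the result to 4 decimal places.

0.0834

Mismatches occur at site 4 (T/G, transversion), site 24 (A/C, transversion), site 37 (T/C, transition).
Of the 3 differences, 1 transition and 2 transversions over 38 sites: P = 1/38 = 0.026316, Q = 2/38 = 0.052632.
d = −0.5·ln(0.894736) − 0.25·ln(0.894736) = −0.5·(-0.111227) − 0.25·(-0.111227) = 0.0834.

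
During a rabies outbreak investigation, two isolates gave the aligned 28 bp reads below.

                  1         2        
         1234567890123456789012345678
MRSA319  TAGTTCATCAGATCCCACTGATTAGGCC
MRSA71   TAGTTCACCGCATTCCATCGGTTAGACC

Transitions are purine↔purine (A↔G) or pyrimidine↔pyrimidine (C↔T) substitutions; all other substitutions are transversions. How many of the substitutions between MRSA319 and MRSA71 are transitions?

Differing sites — 8:T/C (Ti); 10:A/G (Ti); 11:G/C (Tv); 14:C/T (Ti); 18:C/T (Ti); 19:T/C (Ti); 21:A/G (Ti); 26:G/A (Ti).
Of the 8 differences, 7 transitions and 1 transversion, so the answer is 7.

7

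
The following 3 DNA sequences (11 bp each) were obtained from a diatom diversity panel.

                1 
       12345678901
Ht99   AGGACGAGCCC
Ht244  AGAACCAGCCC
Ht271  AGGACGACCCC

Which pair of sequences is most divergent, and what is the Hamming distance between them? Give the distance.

3

Pairwise Hamming distances:
  Ht99 vs Ht244: 2
  Ht99 vs Ht271: 1
  Ht244 vs Ht271: 3
The largest is 3, between Ht244 and Ht271.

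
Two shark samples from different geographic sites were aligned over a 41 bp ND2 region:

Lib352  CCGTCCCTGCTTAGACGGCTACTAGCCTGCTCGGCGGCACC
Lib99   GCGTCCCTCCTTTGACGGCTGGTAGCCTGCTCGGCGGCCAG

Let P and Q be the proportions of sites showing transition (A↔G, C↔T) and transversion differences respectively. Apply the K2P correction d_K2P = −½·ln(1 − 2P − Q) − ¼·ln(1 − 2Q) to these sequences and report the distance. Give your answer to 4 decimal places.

0.2284

Mismatches occur at site 1 (C→G, transversion), site 9 (G→C, transversion), site 13 (A→T, transversion), site 21 (A→G, transition), site 22 (C→G, transversion), site 39 (A→C, transversion), site 40 (C→A, transversion), site 41 (C→G, transversion).
Of the 8 differences, 1 transition and 7 transversions over 41 sites: P = 1/41 = 0.024390, Q = 7/41 = 0.170732.
d = −0.5·ln(0.780488) − 0.25·ln(0.658536) = −0.5·(-0.247836) − 0.25·(-0.417736) = 0.2284.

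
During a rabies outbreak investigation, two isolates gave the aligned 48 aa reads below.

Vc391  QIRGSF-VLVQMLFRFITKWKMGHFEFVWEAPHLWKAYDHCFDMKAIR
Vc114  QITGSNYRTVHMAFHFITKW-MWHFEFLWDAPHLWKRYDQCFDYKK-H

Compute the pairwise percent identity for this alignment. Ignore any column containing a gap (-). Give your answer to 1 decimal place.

66.7%

Excluding the 3 gap columns leaves 45 comparable sites.
The sequences differ at positions 3 (R/T), 6 (F/N), 8 (V/R), 9 (L/T), 11 (Q/H), 13 (L/A), 15 (R/H), 23 (G/W), 28 (V/L), 30 (E/D), 37 (A/R), 40 (H/Q), 44 (M/Y), 46 (A/K), 48 (R/H).
30 of the 45 comparable sites match, so the percent identity is 30/45 × 100 = 66.7%.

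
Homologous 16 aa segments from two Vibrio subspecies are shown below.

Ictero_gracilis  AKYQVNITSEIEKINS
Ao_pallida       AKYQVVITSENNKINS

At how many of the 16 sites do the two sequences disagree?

3

Mismatches occur at site 6 (N/V), site 11 (I/N), site 12 (E/N).
That gives 3 mismatches out of 16 aligned sites, so the Hamming distance is 3.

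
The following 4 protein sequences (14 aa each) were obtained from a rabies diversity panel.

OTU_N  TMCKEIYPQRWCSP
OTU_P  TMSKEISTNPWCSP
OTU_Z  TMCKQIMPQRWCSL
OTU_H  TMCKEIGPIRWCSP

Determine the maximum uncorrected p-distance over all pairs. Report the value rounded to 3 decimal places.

Pairwise Hamming distances:
  OTU_N vs OTU_P: 5
  OTU_N vs OTU_Z: 3
  OTU_N vs OTU_H: 2
  OTU_P vs OTU_Z: 7
  OTU_P vs OTU_H: 5
  OTU_Z vs OTU_H: 4
The largest is 7 mismatches, between OTU_P and OTU_Z; p = 7/14 = 0.500.

0.500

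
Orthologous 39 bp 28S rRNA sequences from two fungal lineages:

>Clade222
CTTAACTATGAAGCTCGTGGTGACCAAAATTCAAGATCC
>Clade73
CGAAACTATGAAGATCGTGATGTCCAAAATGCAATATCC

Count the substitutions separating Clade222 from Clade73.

Mismatches occur at site 2 (T↔G), site 3 (T↔A), site 14 (C↔A), site 20 (G↔A), site 23 (A↔T), site 31 (T↔G), site 35 (G↔T).
That gives 7 mismatches out of 39 aligned sites, so the Hamming distance is 7.

7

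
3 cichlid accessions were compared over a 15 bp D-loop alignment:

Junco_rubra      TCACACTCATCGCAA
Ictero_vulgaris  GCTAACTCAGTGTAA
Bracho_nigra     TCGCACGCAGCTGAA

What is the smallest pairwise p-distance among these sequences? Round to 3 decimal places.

0.333

Pairwise Hamming distances:
  Junco_rubra vs Ictero_vulgaris: 6
  Junco_rubra vs Bracho_nigra: 5
  Ictero_vulgaris vs Bracho_nigra: 7
The smallest is 5 mismatches, between Junco_rubra and Bracho_nigra; p = 5/15 = 0.333.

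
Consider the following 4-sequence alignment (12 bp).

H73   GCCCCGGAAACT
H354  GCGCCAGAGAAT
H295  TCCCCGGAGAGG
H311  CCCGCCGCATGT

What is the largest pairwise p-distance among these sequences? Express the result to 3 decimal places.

0.667

Pairwise Hamming distances:
  H73 vs H354: 4
  H73 vs H295: 4
  H73 vs H311: 6
  H354 vs H295: 5
  H354 vs H311: 8
  H295 vs H311: 7
The largest is 8 mismatches, between H354 and H311; p = 8/12 = 0.667.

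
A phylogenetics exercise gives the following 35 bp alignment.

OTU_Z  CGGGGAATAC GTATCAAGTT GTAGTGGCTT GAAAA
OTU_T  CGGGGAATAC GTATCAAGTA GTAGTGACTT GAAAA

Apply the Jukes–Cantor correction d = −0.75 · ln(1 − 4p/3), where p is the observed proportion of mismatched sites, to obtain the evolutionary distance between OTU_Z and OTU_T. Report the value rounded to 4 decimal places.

0.0594

The sequences differ at positions 20 (T/A), 27 (G/A).
p = 2/35 = 0.057143.
d = −0.75 · ln(1 − (4/3)·0.057143) = −0.75 · ln(0.923809) = −0.75 · (-0.079250) = 0.0594.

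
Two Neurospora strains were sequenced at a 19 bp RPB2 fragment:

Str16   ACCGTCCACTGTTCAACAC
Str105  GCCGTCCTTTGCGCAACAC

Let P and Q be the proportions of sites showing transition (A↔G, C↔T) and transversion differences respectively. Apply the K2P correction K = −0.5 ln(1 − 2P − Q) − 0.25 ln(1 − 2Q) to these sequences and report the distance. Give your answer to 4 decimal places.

0.3324

The sequences differ at positions 1 (A/G, transition), 8 (A/T, transversion), 9 (C/T, transition), 12 (T/C, transition), 13 (T/G, transversion).
Of the 5 differences, 3 transitions and 2 transversions over 19 sites: P = 3/19 = 0.157895, Q = 2/19 = 0.105263.
d = −0.5·ln(0.578947) − 0.25·ln(0.789474) = −0.5·(-0.546544) − 0.25·(-0.236388) = 0.3324.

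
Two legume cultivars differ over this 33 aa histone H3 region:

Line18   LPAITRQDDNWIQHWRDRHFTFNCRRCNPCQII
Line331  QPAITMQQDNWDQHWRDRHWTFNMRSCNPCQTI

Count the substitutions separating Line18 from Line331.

8

Mismatches occur at site 1 (L→Q), site 6 (R→M), site 8 (D→Q), site 12 (I→D), site 20 (F→W), site 24 (C→M), site 26 (R→S), site 32 (I→T).
That gives 8 mismatches out of 33 aligned sites, so the Hamming distance is 8.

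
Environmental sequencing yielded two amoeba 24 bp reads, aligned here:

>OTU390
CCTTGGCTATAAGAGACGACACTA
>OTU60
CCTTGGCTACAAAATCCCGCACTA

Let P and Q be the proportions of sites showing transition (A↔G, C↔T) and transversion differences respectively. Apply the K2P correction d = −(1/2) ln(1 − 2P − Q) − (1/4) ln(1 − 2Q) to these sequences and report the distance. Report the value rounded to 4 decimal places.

The sequences differ at positions 10 (T/C, transition), 13 (G/A, transition), 15 (G/T, transversion), 16 (A/C, transversion), 18 (G/C, transversion), 19 (A/G, transition).
Of the 6 differences, 3 transitions and 3 transversions over 24 sites: P = 3/24 = 0.125000, Q = 3/24 = 0.125000.
d = −0.5·ln(0.625000) − 0.25·ln(0.750000) = −0.5·(-0.470004) − 0.25·(-0.287682) = 0.3069.

0.3069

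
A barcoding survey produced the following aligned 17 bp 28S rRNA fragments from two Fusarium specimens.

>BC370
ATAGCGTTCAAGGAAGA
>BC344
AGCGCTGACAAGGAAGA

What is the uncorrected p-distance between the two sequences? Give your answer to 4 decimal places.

0.2941

The sequences differ at positions 2 (T/G), 3 (A/C), 6 (G/T), 7 (T/G), 8 (T/A).
There are 5 differences over 17 sites, so p = 5/17 = 0.2941.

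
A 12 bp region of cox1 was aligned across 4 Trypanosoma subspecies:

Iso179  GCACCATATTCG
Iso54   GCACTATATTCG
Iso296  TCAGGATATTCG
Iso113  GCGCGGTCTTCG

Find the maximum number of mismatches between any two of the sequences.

Pairwise Hamming distances:
  Iso179 vs Iso54: 1
  Iso179 vs Iso296: 3
  Iso179 vs Iso113: 4
  Iso54 vs Iso296: 3
  Iso54 vs Iso113: 4
  Iso296 vs Iso113: 5
The largest is 5, between Iso296 and Iso113.

5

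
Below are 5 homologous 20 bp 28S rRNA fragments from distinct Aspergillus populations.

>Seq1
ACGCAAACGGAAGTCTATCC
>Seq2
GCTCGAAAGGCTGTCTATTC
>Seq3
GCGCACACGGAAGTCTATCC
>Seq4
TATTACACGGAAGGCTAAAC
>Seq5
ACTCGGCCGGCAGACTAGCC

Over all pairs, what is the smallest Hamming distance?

Pairwise Hamming distances:
  Seq1 vs Seq2: 7
  Seq1 vs Seq3: 2
  Seq1 vs Seq4: 8
  Seq1 vs Seq5: 7
  Seq2 vs Seq3: 7
  Seq2 vs Seq4: 11
  Seq2 vs Seq5: 8
  Seq3 vs Seq4: 7
  Seq3 vs Seq5: 8
  Seq4 vs Seq5: 10
The smallest is 2, between Seq1 and Seq3.

2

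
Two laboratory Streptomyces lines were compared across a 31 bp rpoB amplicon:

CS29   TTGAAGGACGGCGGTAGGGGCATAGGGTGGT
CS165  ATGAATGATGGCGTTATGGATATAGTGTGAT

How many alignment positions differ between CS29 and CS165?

9

The sequences differ at positions 1 (T/A), 6 (G/T), 9 (C/T), 14 (G/T), 17 (G/T), 20 (G/A), 21 (C/T), 26 (G/T), 30 (G/A).
That gives 9 mismatches out of 31 aligned sites, so the Hamming distance is 9.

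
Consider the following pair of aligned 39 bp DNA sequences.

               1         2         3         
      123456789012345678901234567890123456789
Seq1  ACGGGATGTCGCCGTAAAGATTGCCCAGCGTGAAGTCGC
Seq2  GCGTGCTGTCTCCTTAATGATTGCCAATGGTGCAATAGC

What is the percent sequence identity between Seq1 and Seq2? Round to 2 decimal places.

69.23%

Mismatches occur at site 1 (A/G), site 4 (G/T), site 6 (A/C), site 11 (G/T), site 14 (G/T), site 18 (A/T), site 26 (C/A), site 28 (G/T), site 29 (C/G), site 33 (A/C), site 35 (G/A), site 37 (C/A).
27 of the 39 sites match, so the percent identity is 27/39 × 100 = 69.23%.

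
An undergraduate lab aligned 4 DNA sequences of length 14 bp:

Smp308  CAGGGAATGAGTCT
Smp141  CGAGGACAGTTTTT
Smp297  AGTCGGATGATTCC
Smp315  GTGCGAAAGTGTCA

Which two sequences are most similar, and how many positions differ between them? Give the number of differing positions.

Pairwise Hamming distances:
  Smp308 vs Smp141: 7
  Smp308 vs Smp297: 7
  Smp308 vs Smp315: 6
  Smp141 vs Smp297: 9
  Smp141 vs Smp315: 8
  Smp297 vs Smp315: 8
The smallest is 6, between Smp308 and Smp315.

6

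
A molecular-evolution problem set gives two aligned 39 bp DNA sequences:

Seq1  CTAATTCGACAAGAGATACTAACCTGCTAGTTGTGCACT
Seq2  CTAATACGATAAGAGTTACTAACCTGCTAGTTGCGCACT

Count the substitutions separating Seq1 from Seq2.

The sequences differ at positions 6 (T/A), 10 (C/T), 16 (A/T), 34 (T/C).
That gives 4 mismatches out of 39 aligned sites, so the Hamming distance is 4.

4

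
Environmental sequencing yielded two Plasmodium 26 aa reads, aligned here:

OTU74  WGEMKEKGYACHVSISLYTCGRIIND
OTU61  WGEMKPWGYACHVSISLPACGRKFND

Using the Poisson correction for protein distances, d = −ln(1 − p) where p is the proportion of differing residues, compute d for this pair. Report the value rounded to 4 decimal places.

0.2624

Mismatches occur at site 6 (E→P), site 7 (K→W), site 18 (Y→P), site 19 (T→A), site 23 (I→K), site 24 (I→F).
p = 6/26 = 0.230769.
d = −ln(1 − 0.230769) = −ln(0.769231) = 0.2624.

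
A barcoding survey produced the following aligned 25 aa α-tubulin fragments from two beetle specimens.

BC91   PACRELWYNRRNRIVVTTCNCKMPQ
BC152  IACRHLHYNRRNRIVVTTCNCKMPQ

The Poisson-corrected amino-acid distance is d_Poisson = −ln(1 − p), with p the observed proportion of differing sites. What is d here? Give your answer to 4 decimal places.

Differing sites — 1:P/I; 5:E/H; 7:W/H.
p = 3/25 = 0.120000.
d = −ln(1 − 0.120000) = −ln(0.880000) = 0.1278.

0.1278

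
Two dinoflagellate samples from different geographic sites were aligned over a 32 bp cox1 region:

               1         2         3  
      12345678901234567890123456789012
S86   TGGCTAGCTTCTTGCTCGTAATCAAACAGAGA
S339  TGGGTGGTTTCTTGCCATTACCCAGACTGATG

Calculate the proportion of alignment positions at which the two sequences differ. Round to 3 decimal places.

The sequences differ at positions 4 (C/G), 6 (A/G), 8 (C/T), 16 (T/C), 17 (C/A), 18 (G/T), 21 (A/C), 22 (T/C), 25 (A/G), 28 (A/T), 31 (G/T), 32 (A/G).
There are 12 differences over 32 sites, so p = 12/32 = 0.375.

0.375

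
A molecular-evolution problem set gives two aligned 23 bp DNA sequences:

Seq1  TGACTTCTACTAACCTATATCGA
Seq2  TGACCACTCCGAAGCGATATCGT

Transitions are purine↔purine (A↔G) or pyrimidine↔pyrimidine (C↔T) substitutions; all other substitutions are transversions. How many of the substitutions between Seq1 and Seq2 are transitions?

1

The sequences differ at positions 5 (T/C, transition), 6 (T/A, transversion), 9 (A/C, transversion), 11 (T/G, transversion), 14 (C/G, transversion), 16 (T/G, transversion), 23 (A/T, transversion).
Of the 7 differences, 1 transition and 6 transversions, so the answer is 1.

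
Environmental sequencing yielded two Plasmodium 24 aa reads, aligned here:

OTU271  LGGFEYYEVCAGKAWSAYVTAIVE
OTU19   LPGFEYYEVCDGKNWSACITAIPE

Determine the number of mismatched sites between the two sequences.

6

The sequences differ at positions 2 (G/P), 11 (A/D), 14 (A/N), 18 (Y/C), 19 (V/I), 23 (V/P).
That gives 6 mismatches out of 24 aligned sites, so the Hamming distance is 6.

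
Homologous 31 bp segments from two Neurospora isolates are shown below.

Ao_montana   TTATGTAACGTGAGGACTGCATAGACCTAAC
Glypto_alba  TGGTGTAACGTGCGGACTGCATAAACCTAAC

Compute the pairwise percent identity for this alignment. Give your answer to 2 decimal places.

The sequences differ at positions 2 (T/G), 3 (A/G), 13 (A/C), 24 (G/A).
27 of the 31 sites match, so the percent identity is 27/31 × 100 = 87.10%.

87.10%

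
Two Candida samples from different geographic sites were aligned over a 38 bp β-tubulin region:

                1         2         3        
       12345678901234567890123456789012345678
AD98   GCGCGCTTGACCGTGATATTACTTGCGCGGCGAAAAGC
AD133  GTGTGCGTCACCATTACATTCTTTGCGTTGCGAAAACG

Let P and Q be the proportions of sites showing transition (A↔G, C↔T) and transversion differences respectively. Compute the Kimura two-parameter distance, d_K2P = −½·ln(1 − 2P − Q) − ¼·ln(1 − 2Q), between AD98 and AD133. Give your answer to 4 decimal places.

Mismatches occur at site 2 (C/T, transition), site 4 (C/T, transition), site 7 (T/G, transversion), site 9 (G/C, transversion), site 13 (G/A, transition), site 15 (G/T, transversion), site 17 (T/C, transition), site 21 (A/C, transversion), site 22 (C/T, transition), site 28 (C/T, transition), site 29 (G/T, transversion), site 37 (G/C, transversion), site 38 (C/G, transversion).
Of the 13 differences, 6 transitions and 7 transversions over 38 sites: P = 6/38 = 0.157895, Q = 7/38 = 0.184211.
d = −0.5·ln(0.499999) − 0.25·ln(0.631578) = −0.5·(-0.693149) − 0.25·(-0.459534) = 0.4615.

0.4615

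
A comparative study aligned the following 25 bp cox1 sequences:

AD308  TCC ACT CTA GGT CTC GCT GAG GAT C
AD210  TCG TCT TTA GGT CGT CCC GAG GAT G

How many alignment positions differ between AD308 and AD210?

8

The sequences differ at positions 3 (C/G), 4 (A/T), 7 (C/T), 14 (T/G), 15 (C/T), 16 (G/C), 18 (T/C), 25 (C/G).
That gives 8 mismatches out of 25 aligned sites, so the Hamming distance is 8.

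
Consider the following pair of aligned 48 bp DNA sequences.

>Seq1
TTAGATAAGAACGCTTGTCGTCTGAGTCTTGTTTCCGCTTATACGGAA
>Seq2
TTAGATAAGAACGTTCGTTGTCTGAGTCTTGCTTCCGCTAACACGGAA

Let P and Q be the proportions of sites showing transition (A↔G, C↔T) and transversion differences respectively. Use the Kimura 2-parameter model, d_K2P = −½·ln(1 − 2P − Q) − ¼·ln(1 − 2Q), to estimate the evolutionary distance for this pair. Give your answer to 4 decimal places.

Mismatches occur at site 14 (C/T, transition), site 16 (T/C, transition), site 19 (C/T, transition), site 32 (T/C, transition), site 40 (T/A, transversion), site 42 (T/C, transition).
Of the 6 differences, 5 transitions and 1 transversion over 48 sites: P = 5/48 = 0.104167, Q = 1/48 = 0.020833.
d = −0.5·ln(0.770833) − 0.25·ln(0.958334) = −0.5·(-0.260284) − 0.25·(-0.042559) = 0.1408.

0.1408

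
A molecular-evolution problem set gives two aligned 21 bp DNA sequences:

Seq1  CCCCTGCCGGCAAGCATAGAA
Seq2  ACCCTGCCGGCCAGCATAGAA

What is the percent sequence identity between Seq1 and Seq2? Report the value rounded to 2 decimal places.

90.48%

Differing sites — 1:C/A; 12:A/C.
19 of the 21 sites match, so the percent identity is 19/21 × 100 = 90.48%.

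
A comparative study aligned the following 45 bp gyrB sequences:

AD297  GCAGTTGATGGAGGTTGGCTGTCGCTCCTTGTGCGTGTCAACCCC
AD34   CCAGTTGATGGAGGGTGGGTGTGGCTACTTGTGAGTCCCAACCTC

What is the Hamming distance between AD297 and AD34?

The sequences differ at positions 1 (G/C), 15 (T/G), 19 (C/G), 23 (C/G), 27 (C/A), 34 (C/A), 37 (G/C), 38 (T/C), 44 (C/T).
That gives 9 mismatches out of 45 aligned sites, so the Hamming distance is 9.

9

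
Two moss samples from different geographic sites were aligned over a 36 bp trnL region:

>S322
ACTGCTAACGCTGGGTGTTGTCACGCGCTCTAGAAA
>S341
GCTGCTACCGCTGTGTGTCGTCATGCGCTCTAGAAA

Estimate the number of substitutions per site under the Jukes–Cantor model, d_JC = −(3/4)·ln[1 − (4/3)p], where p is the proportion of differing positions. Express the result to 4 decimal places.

0.1536

Differing sites — 1:A/G; 8:A/C; 14:G/T; 19:T/C; 24:C/T.
p = 5/36 = 0.138889.
d = −0.75 · ln(1 − (4/3)·0.138889) = −0.75 · ln(0.814815) = −0.75 · (-0.204794) = 0.1536.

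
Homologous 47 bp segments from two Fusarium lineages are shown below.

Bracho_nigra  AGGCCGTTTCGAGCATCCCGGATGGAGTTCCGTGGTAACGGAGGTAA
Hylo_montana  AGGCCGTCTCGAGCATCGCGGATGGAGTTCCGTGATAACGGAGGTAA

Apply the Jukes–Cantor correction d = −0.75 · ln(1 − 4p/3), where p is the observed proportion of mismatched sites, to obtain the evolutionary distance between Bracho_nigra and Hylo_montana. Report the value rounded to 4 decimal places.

The sequences differ at positions 8 (T/C), 18 (C/G), 35 (G/A).
p = 3/47 = 0.063830.
d = −0.75 · ln(1 − (4/3)·0.063830) = −0.75 · ln(0.914893) = −0.75 · (-0.088948) = 0.0667.

0.0667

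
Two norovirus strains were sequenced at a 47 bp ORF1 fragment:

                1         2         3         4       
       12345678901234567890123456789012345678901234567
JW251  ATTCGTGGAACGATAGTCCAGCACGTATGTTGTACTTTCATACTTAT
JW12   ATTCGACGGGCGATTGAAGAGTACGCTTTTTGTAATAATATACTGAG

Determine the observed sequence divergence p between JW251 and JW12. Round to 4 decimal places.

0.3830

Mismatches occur at site 6 (T↔A), site 7 (G↔C), site 9 (A↔G), site 10 (A↔G), site 15 (A↔T), site 17 (T↔A), site 18 (C↔A), site 19 (C↔G), site 22 (C↔T), site 26 (T↔C), site 27 (A↔T), site 29 (G↔T), site 35 (C↔A), site 37 (T↔A), site 38 (T↔A), site 39 (C↔T), site 45 (T↔G), site 47 (T↔G).
There are 18 differences over 47 sites, so p = 18/47 = 0.3830.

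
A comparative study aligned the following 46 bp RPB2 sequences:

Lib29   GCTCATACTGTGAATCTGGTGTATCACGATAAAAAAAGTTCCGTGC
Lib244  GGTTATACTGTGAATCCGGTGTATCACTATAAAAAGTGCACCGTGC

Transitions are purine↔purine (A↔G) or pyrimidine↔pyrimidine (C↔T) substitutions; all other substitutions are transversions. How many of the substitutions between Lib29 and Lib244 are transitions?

Differing sites — 2:C/G (Tv); 4:C/T (Ti); 17:T/C (Ti); 28:G/T (Tv); 36:A/G (Ti); 37:A/T (Tv); 39:T/C (Ti); 40:T/A (Tv).
Of the 8 differences, 4 transitions and 4 transversions, so the answer is 4.

4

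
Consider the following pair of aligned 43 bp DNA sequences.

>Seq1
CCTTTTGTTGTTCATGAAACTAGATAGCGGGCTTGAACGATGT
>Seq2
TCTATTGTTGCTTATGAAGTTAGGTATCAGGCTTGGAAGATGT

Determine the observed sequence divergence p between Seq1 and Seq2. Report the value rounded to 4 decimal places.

Mismatches occur at site 1 (C↔T), site 4 (T↔A), site 11 (T↔C), site 13 (C↔T), site 19 (A↔G), site 20 (C↔T), site 24 (A↔G), site 27 (G↔T), site 29 (G↔A), site 36 (A↔G), site 38 (C↔A).
There are 11 differences over 43 sites, so p = 11/43 = 0.2558.

0.2558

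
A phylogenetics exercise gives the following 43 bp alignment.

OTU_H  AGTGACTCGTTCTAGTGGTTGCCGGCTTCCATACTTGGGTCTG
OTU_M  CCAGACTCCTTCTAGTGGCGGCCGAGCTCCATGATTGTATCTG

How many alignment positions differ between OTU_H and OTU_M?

13

Differing sites — 1:A/C; 2:G/C; 3:T/A; 9:G/C; 19:T/C; 20:T/G; 25:G/A; 26:C/G; 27:T/C; 33:A/G; 34:C/A; 38:G/T; 39:G/A.
That gives 13 mismatches out of 43 aligned sites, so the Hamming distance is 13.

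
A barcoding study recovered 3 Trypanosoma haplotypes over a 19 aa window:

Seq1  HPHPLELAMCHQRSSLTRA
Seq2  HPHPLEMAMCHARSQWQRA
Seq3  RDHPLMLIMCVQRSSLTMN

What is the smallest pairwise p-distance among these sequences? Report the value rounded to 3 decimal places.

Pairwise Hamming distances:
  Seq1 vs Seq2: 5
  Seq1 vs Seq3: 7
  Seq2 vs Seq3: 12
The smallest is 5 mismatches, between Seq1 and Seq2; p = 5/19 = 0.263.

0.263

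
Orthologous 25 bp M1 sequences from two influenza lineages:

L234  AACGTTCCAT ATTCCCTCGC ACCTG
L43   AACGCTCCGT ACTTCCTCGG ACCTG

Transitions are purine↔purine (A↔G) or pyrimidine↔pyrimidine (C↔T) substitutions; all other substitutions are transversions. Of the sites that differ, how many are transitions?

4

Mismatches occur at site 5 (T/C, transition), site 9 (A/G, transition), site 12 (T/C, transition), site 14 (C/T, transition), site 20 (C/G, transversion).
Of the 5 differences, 4 transitions and 1 transversion, so the answer is 4.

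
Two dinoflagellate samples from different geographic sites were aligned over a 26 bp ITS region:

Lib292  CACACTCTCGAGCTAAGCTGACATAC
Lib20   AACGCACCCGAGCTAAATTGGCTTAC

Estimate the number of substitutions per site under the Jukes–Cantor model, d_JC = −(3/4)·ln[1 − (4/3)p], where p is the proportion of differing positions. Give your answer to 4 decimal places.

Mismatches occur at site 1 (C/A), site 4 (A/G), site 6 (T/A), site 8 (T/C), site 17 (G/A), site 18 (C/T), site 21 (A/G), site 23 (A/T).
p = 8/26 = 0.307692.
d = −0.75 · ln(1 − (4/3)·0.307692) = −0.75 · ln(0.589744) = −0.75 · (-0.528067) = 0.3961.

0.3961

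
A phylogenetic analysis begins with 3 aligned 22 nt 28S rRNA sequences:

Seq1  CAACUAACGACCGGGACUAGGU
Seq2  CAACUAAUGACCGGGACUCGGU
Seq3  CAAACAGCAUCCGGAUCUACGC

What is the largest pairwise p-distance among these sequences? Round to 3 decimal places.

Pairwise Hamming distances:
  Seq1 vs Seq2: 2
  Seq1 vs Seq3: 9
  Seq2 vs Seq3: 11
The largest is 11 mismatches, between Seq2 and Seq3; p = 11/22 = 0.500.

0.500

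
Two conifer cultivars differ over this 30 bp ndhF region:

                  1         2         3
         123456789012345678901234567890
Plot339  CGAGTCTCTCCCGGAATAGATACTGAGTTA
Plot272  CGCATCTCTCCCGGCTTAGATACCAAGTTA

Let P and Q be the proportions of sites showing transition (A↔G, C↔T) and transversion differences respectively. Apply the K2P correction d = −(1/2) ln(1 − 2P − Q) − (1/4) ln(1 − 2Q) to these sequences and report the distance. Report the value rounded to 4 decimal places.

0.2341

The sequences differ at positions 3 (A/C, transversion), 4 (G/A, transition), 15 (A/C, transversion), 16 (A/T, transversion), 24 (T/C, transition), 25 (G/A, transition).
Of the 6 differences, 3 transitions and 3 transversions over 30 sites: P = 3/30 = 0.100000, Q = 3/30 = 0.100000.
d = −0.5·ln(0.700000) − 0.25·ln(0.800000) = −0.5·(-0.356675) − 0.25·(-0.223144) = 0.2341.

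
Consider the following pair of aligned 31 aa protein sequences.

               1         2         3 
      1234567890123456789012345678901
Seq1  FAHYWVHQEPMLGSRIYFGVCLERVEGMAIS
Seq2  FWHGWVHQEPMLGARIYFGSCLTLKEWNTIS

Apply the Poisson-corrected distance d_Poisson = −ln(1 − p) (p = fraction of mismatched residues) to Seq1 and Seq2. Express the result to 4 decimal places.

0.3895

Mismatches occur at site 2 (A↔W), site 4 (Y↔G), site 14 (S↔A), site 20 (V↔S), site 23 (E↔T), site 24 (R↔L), site 25 (V↔K), site 27 (G↔W), site 28 (M↔N), site 29 (A↔T).
p = 10/31 = 0.322581.
d = −ln(1 − 0.322581) = −ln(0.677419) = 0.3895.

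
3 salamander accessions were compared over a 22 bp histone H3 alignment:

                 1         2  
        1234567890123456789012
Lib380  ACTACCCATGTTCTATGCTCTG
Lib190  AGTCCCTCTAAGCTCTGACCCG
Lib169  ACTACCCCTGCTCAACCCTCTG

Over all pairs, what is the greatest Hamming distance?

Pairwise Hamming distances:
  Lib380 vs Lib190: 11
  Lib380 vs Lib169: 5
  Lib190 vs Lib169: 13
The largest is 13, between Lib190 and Lib169.

13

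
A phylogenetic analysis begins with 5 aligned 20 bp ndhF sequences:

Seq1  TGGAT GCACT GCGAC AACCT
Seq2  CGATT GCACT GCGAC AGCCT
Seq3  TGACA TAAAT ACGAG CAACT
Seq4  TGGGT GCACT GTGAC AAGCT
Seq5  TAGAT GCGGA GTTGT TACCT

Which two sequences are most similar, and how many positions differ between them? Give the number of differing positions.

3

Pairwise Hamming distances:
  Seq1 vs Seq2: 4
  Seq1 vs Seq3: 10
  Seq1 vs Seq4: 3
  Seq1 vs Seq5: 9
  Seq2 vs Seq3: 11
  Seq2 vs Seq4: 6
  Seq2 vs Seq5: 13
  Seq3 vs Seq4: 11
  Seq3 vs Seq5: 16
  Seq4 vs Seq5: 10
The smallest is 3, between Seq1 and Seq4.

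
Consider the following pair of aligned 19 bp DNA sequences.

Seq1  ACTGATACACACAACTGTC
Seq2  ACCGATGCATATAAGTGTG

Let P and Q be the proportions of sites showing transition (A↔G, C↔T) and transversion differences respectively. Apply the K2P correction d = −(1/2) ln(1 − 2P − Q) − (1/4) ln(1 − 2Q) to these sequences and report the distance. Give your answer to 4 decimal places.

Differing sites — 3:T/C (Ti); 7:A/G (Ti); 10:C/T (Ti); 12:C/T (Ti); 15:C/G (Tv); 19:C/G (Tv).
Of the 6 differences, 4 transitions and 2 transversions over 19 sites: P = 4/19 = 0.210526, Q = 2/19 = 0.105263.
d = −0.5·ln(0.473685) − 0.25·ln(0.789474) = −0.5·(-0.747213) − 0.25·(-0.236388) = 0.4327.

0.4327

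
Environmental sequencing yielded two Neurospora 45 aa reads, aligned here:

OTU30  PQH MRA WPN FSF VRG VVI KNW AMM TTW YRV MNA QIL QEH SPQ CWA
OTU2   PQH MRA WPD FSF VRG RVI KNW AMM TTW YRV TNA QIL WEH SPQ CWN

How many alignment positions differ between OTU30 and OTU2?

5

Mismatches occur at site 9 (N→D), site 16 (V→R), site 31 (M→T), site 37 (Q→W), site 45 (A→N).
That gives 5 mismatches out of 45 aligned sites, so the Hamming distance is 5.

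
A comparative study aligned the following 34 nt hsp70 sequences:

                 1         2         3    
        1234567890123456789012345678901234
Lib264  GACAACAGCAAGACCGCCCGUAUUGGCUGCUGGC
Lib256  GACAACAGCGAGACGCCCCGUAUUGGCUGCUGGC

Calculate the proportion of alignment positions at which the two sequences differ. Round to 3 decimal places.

Mismatches occur at site 10 (A/G), site 15 (C/G), site 16 (G/C).
There are 3 differences over 34 sites, so p = 3/34 = 0.088.

0.088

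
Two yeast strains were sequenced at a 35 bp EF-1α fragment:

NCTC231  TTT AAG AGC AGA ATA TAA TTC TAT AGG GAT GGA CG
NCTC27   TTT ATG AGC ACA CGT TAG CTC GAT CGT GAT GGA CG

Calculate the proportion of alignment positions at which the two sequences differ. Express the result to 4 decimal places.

0.2857

The sequences differ at positions 5 (A/T), 11 (G/C), 13 (A/C), 14 (T/G), 15 (A/T), 18 (A/G), 19 (T/C), 22 (T/G), 25 (A/C), 27 (G/T).
There are 10 differences over 35 sites, so p = 10/35 = 0.2857.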